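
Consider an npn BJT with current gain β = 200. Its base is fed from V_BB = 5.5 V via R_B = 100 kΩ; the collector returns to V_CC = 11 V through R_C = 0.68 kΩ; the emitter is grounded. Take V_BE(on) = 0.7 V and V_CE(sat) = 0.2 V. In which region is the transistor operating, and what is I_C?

active; I_C ≈ 9.6 mA

Assume active. Base-emitter loop: I_B = (V_BB − V_BE)/R_B = (5.5 − 0.7)/100 = 0.048 mA.
I_C = β·I_B = 200×0.048 = 9.6 mA.
V_CE = V_CC − I_C·R_C = 11 − 9.6×0.68 = 4.47 V > V_CE(sat), so the active-region assumption holds.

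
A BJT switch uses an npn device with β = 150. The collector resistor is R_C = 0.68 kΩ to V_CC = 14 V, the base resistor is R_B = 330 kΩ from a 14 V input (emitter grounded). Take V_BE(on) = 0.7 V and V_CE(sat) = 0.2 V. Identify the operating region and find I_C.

Assume active. Base-emitter loop: I_B = (V_BB − V_BE)/R_B = (14 − 0.7)/330 = 0.0403 mA.
I_C = β·I_B = 150×0.0403 = 6.05 mA.
V_CE = V_CC − I_C·R_C = 14 − 6.05×0.68 = 9.89 V > V_CE(sat), so the active-region assumption holds.

active; I_C ≈ 6 mA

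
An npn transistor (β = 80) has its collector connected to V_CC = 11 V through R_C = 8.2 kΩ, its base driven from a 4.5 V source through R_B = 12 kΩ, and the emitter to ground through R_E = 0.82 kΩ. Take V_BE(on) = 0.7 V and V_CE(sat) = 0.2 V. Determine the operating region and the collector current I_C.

Assume active: I_B = (4.5 − 0.7)/(12 + 81×0.82) = 0.0485 mA, I_C = β·I_B = 3.88 mA.
Then V_CE = 11 − 3.88×8.2 − 3.93×0.82 = -24 V < 0.2 V — the active assumption fails.
Re-solve with V_CE = 0.2 V. KCL at the emitter: V_E/R_E = (V_BB−0.7−V_E)/R_B + (V_CC−0.2−V_E)/R_C, giving V_E = 1.15 V.
I_C = (V_CC − 0.2 − V_E)/R_C = (10.8 − 1.15)/8.2 = 1.18 mA.
Check: I_B = (3.8 − 1.15)/12 = 0.221 mA, and β·I_B = 17.7 mA > I_C, confirming saturation.

saturation; I_C ≈ 1.2 mA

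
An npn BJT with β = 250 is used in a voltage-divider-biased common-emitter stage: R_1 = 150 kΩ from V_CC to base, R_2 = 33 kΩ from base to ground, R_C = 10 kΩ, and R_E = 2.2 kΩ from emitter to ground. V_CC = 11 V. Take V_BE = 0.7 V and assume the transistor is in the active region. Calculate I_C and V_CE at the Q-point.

Thevenize the base divider: V_Th = V_CC·R_2/(R_1+R_2) = 11×33/183 = 1.98 V, R_Th = R_1‖R_2 = 27 kΩ.
Base-emitter loop: V_Th = I_B·R_Th + V_BE + (β+1)I_B·R_E, so I_B = (1.98 − 0.7) / (27 + 251×2.2) = 0.00222 mA.
I_C = β·I_B = 250×0.00222 = 0.554 mA, and I_E = (β+1)I_B = 0.556 mA.
V_CE = V_CC − I_C·R_C − I_E·R_E = 11 − 0.554×10 − 0.556×2.2 = 4.24 V.
V_CE = 4.24 V > 0.2 V confirms active-region operation.

I_C ≈ 0.55 mA, V_CE ≈ 4.2 V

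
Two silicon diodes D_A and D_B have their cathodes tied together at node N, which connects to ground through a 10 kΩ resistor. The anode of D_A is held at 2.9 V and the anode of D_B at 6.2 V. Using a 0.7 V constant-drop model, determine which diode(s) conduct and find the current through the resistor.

Assume both conduct. Then node N would need to be at both 2.9−0.7 = 2.2 V and 6.2−0.7 = 5.5 V, which is impossible.
Assume only D_B conducts: V_N = 6.2 − 0.7 = 5.5 V, so I_R = 5.5/10 = 0.55 mA.
Check D_A: its anode-to-cathode voltage is 2.9 − 5.5 = -2.6 V < 0.7 V, so it is off. The assumption is consistent.

Only D_B conducts; I_R ≈ 0.55 mA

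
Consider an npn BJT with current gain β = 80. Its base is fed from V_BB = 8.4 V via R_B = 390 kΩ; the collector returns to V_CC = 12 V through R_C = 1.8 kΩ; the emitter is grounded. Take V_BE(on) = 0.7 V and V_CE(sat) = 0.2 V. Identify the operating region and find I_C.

Assume active. Base-emitter loop: I_B = (V_BB − V_BE)/R_B = (8.4 − 0.7)/390 = 0.0197 mA.
I_C = β·I_B = 80×0.0197 = 1.58 mA.
V_CE = V_CC − I_C·R_C = 12 − 1.58×1.8 = 9.16 V > V_CE(sat), so the active-region assumption holds.

active; I_C ≈ 1.6 mA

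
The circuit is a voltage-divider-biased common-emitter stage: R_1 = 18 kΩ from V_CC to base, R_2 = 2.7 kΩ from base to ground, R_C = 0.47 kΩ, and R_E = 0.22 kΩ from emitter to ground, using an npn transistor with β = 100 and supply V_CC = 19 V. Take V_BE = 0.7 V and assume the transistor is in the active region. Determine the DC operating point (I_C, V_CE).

Thevenize the base divider: V_Th = V_CC·R_2/(R_1+R_2) = 19×2.7/20.7 = 2.48 V, R_Th = R_1‖R_2 = 2.35 kΩ.
Base-emitter loop: V_Th = I_B·R_Th + V_BE + (β+1)I_B·R_E, so I_B = (2.48 − 0.7) / (2.35 + 101×0.22) = 0.0724 mA.
I_C = β·I_B = 100×0.0724 = 7.24 mA, and I_E = (β+1)I_B = 7.31 mA.
V_CE = V_CC − I_C·R_C − I_E·R_E = 19 − 7.24×0.47 − 7.31×0.22 = 14 V.
V_CE = 14 V > 0.2 V confirms active-region operation.

I_C ≈ 7.2 mA, V_CE ≈ 14 V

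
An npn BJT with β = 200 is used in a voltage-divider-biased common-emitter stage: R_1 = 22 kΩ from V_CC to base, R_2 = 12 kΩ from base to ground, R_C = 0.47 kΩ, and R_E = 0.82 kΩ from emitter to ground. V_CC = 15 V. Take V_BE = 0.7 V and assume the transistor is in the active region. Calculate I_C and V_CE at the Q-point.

I_C ≈ 5.3 mA, V_CE ≈ 8.1 V

Thevenize the base divider: V_Th = V_CC·R_2/(R_1+R_2) = 15×12/34 = 5.29 V, R_Th = R_1‖R_2 = 7.76 kΩ.
Base-emitter loop: V_Th = I_B·R_Th + V_BE + (β+1)I_B·R_E, so I_B = (5.29 − 0.7) / (7.76 + 201×0.82) = 0.0266 mA.
I_C = β·I_B = 200×0.0266 = 5.32 mA, and I_E = (β+1)I_B = 5.35 mA.
V_CE = V_CC − I_C·R_C − I_E·R_E = 15 − 5.32×0.47 − 5.35×0.82 = 8.11 V.
V_CE = 8.11 V > 0.2 V confirms active-region operation.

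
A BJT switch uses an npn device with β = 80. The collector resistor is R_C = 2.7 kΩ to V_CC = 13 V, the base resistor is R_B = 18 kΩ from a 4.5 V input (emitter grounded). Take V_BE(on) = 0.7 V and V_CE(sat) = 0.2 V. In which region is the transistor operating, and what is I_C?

saturation; I_C ≈ 4.7 mA

Assume active: I_B = (4.5 − 0.7)/18 = 0.211 mA, giving I_C = β·I_B = 16.9 mA.
But then V_CE = 13 − 16.9×2.7 = -32.6 V < V_CE(sat) = 0.2 V — impossible in the active region.
So the transistor is saturated. With V_CE = 0.2 V, I_C = (V_CC − 0.2)/R_C = 12.8/2.7 = 4.74 mA.
Check: β·I_B = 16.9 mA > I_C = 4.74 mA, confirming saturation.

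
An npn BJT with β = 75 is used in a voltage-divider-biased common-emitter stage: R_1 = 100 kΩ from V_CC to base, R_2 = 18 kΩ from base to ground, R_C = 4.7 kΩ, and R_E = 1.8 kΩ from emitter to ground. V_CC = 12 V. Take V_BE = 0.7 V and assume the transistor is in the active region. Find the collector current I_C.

I_C ≈ 0.56 mA

Thevenize the base divider: V_Th = V_CC·R_2/(R_1+R_2) = 12×18/118 = 1.83 V, R_Th = R_1‖R_2 = 15.3 kΩ.
Base-emitter loop: V_Th = I_B·R_Th + V_BE + (β+1)I_B·R_E, so I_B = (1.83 − 0.7) / (15.3 + 76×1.8) = 0.00743 mA.
I_C = β·I_B = 75×0.00743 = 0.558 mA, and I_E = (β+1)I_B = 0.565 mA.
V_CE = V_CC − I_C·R_C − I_E·R_E = 12 − 0.558×4.7 − 0.565×1.8 = 8.36 V.
V_CE = 8.36 V > 0.2 V confirms active-region operation.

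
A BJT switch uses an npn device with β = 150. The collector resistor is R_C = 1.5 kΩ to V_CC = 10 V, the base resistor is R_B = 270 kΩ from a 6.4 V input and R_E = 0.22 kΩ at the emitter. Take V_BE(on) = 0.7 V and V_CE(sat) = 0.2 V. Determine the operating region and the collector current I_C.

active; I_C ≈ 2.8 mA

Assume active. Base-emitter loop: I_B = (V_BB − V_BE)/(R_B + (β+1)R_E) = (6.4 − 0.7)/(270 + 151×0.22) = 0.0188 mA.
I_C = β·I_B = 150×0.0188 = 2.82 mA.
V_CE = V_CC − I_C·R_C − I_E·R_E = 10 − 2.82×1.5 − 2.84×0.22 = 5.15 V > V_CE(sat), so the active-region assumption holds.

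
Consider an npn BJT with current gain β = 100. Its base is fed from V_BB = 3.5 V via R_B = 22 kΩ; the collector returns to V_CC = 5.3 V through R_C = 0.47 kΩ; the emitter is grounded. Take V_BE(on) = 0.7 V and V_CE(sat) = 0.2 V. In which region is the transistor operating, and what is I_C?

Assume active: I_B = (3.5 − 0.7)/22 = 0.127 mA, giving I_C = β·I_B = 12.7 mA.
But then V_CE = 5.3 − 12.7×0.47 = -0.682 V < V_CE(sat) = 0.2 V — impossible in the active region.
So the transistor is saturated. With V_CE = 0.2 V, I_C = (V_CC − 0.2)/R_C = 5.1/0.47 = 10.9 mA.
Check: β·I_B = 12.7 mA > I_C = 10.9 mA, confirming saturation.

saturation; I_C ≈ 11 mA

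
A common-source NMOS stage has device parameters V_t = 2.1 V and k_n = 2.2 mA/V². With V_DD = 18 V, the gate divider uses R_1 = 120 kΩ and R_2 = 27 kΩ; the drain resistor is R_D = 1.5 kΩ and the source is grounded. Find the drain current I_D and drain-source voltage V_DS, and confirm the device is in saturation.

V_G = V_DD·R_2/(R_1+R_2) = 18×27/147 = 3.31 V. With the source grounded, V_GS = V_G = 3.31 V.
Assume saturation: I_D = (k_n/2)(V_GS − V_t)² = (2.2/2)×(3.31 − 2.1)² = 1.1×1.21² = 1.6 mA.
V_DS = V_DD − I_D·R_D = 18 − 1.6×1.5 = 15.6 V.
Saturation requires V_DS ≥ V_GS − V_t = 1.21 V; 15.6 ≥ 1.21 ✓.

I_D ≈ 1.6 mA, V_DS ≈ 16 V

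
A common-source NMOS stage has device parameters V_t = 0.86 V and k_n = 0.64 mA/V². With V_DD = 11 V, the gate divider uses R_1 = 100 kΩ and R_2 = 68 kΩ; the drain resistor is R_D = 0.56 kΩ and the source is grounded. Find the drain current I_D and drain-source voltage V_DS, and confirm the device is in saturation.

V_G = V_DD·R_2/(R_1+R_2) = 11×68/168 = 4.45 V. With the source grounded, V_GS = V_G = 4.45 V.
Assume saturation: I_D = (k_n/2)(V_GS − V_t)² = (0.64/2)×(4.45 − 0.86)² = 0.32×3.59² = 4.13 mA.
V_DS = V_DD − I_D·R_D = 11 − 4.13×0.56 = 8.69 V.
Saturation requires V_DS ≥ V_GS − V_t = 3.59 V; 8.69 ≥ 3.59 ✓.

I_D ≈ 4.1 mA, V_DS ≈ 8.7 V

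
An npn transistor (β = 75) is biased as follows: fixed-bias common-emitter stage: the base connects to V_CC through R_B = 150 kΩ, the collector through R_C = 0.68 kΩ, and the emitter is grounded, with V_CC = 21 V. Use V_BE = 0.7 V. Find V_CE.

V_CE ≈ 14 V

Base loop: V_CC = I_B·R_B + V_BE, so I_B = (21 − 0.7)/150 kΩ = 0.135 mA.
In the active region I_C = β·I_B = 75 × 0.135 = 10.2 mA.
Collector loop: V_CE = V_CC − I_C·R_C = 21 − 10.2×0.68 = 14.1 V.
Since V_CE = 14.1 V > V_CE(sat) ≈ 0.2 V, the transistor is in the active region as assumed.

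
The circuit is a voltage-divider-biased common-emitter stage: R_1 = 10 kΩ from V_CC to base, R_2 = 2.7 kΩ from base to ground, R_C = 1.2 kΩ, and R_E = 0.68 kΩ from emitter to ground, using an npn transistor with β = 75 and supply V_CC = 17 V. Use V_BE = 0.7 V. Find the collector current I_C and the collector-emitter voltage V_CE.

Thevenize the base divider: V_Th = V_CC·R_2/(R_1+R_2) = 17×2.7/12.7 = 3.61 V, R_Th = R_1‖R_2 = 2.13 kΩ.
Base-emitter loop: V_Th = I_B·R_Th + V_BE + (β+1)I_B·R_E, so I_B = (3.61 − 0.7) / (2.13 + 76×0.68) = 0.0542 mA.
I_C = β·I_B = 75×0.0542 = 4.06 mA, and I_E = (β+1)I_B = 4.12 mA.
V_CE = V_CC − I_C·R_C − I_E·R_E = 17 − 4.06×1.2 − 4.12×0.68 = 9.33 V.
V_CE = 9.33 V > 0.2 V confirms active-region operation.

I_C ≈ 4.1 mA, V_CE ≈ 9.3 V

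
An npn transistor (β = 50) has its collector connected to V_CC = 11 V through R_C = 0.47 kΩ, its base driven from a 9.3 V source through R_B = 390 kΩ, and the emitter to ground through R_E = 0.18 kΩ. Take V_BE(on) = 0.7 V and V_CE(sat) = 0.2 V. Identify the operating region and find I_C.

active; I_C ≈ 1.1 mA

Assume active. Base-emitter loop: I_B = (V_BB − V_BE)/(R_B + (β+1)R_E) = (9.3 − 0.7)/(390 + 51×0.18) = 0.0215 mA.
I_C = β·I_B = 50×0.0215 = 1.08 mA.
V_CE = V_CC − I_C·R_C − I_E·R_E = 11 − 1.08×0.47 − 1.1×0.18 = 10.3 V > V_CE(sat), so the active-region assumption holds.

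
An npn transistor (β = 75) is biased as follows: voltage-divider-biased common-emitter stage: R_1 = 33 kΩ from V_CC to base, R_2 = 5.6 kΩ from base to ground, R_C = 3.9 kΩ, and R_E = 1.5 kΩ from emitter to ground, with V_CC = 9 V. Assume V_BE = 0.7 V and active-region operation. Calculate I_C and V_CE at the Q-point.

Thevenize the base divider: V_Th = V_CC·R_2/(R_1+R_2) = 9×5.6/38.6 = 1.31 V, R_Th = R_1‖R_2 = 4.79 kΩ.
Base-emitter loop: V_Th = I_B·R_Th + V_BE + (β+1)I_B·R_E, so I_B = (1.31 − 0.7) / (4.79 + 76×1.5) = 0.0051 mA.
I_C = β·I_B = 75×0.0051 = 0.382 mA, and I_E = (β+1)I_B = 0.388 mA.
V_CE = V_CC − I_C·R_C − I_E·R_E = 9 − 0.382×3.9 − 0.388×1.5 = 6.93 V.
V_CE = 6.93 V > 0.2 V confirms active-region operation.

I_C ≈ 0.38 mA, V_CE ≈ 6.9 V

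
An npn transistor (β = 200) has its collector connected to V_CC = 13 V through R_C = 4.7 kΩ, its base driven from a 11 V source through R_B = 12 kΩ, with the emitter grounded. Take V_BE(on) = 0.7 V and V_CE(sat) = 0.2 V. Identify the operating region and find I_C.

Assume active: I_B = (11 − 0.7)/12 = 0.858 mA, giving I_C = β·I_B = 172 mA.
But then V_CE = 13 − 172×4.7 = -794 V < V_CE(sat) = 0.2 V — impossible in the active region.
So the transistor is saturated. With V_CE = 0.2 V, I_C = (V_CC − 0.2)/R_C = 12.8/4.7 = 2.72 mA.
Check: β·I_B = 172 mA > I_C = 2.72 mA, confirming saturation.

saturation; I_C ≈ 2.7 mA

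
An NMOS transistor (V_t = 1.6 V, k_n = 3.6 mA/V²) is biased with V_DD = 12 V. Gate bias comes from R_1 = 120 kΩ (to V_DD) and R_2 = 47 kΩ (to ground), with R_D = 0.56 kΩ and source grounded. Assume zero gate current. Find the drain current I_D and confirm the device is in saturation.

V_G = V_DD·R_2/(R_1+R_2) = 12×47/167 = 3.38 V. With the source grounded, V_GS = V_G = 3.38 V.
Assume saturation: I_D = (k_n/2)(V_GS − V_t)² = (3.6/2)×(3.38 − 1.6)² = 1.8×1.78² = 5.69 mA.
V_DS = V_DD − I_D·R_D = 12 − 5.69×0.56 = 8.82 V.
Saturation requires V_DS ≥ V_GS − V_t = 1.78 V; 8.82 ≥ 1.78 ✓.

I_D ≈ 5.7 mA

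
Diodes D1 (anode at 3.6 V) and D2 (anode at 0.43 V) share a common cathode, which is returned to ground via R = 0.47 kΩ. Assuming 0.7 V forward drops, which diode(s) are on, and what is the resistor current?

Assume both conduct. Then node N would need to be at both 3.6−0.7 = 2.9 V and 0.43−0.7 = -0.27 V, which is impossible.
Assume only D1 conducts: V_N = 3.6 − 0.7 = 2.9 V, so I_R = 2.9/0.47 = 6.17 mA.
Check D2: its anode-to-cathode voltage is 0.43 − 2.9 = -2.47 V < 0.7 V, so it is off. The assumption is consistent.

Only D1 conducts; I_R ≈ 6.2 mA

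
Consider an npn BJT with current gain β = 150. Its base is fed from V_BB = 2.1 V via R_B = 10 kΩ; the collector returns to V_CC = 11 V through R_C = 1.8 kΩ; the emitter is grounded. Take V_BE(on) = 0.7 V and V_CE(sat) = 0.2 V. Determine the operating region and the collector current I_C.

Assume active: I_B = (2.1 − 0.7)/10 = 0.14 mA, giving I_C = β·I_B = 21 mA.
But then V_CE = 11 − 21×1.8 = -26.8 V < V_CE(sat) = 0.2 V — impossible in the active region.
So the transistor is saturated. With V_CE = 0.2 V, I_C = (V_CC − 0.2)/R_C = 10.8/1.8 = 6 mA.
Check: β·I_B = 21 mA > I_C = 6 mA, confirming saturation.

saturation; I_C ≈ 6 mA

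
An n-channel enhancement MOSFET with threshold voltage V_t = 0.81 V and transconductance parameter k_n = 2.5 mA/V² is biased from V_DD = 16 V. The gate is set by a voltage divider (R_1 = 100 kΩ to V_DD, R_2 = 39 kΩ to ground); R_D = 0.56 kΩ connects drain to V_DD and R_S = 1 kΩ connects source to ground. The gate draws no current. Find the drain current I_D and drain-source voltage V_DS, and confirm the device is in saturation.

V_G = V_DD·R_2/(R_1+R_2) = 16×39/139 = 4.49 V.
Assume saturation: I_D = (k_n/2)(V_GS − V_t)² with V_GS = V_G − I_D·R_S = 4.49 − 1·I_D.
Substituting gives 1.25·I_D² − 10.2·I_D + 16.9 = 0, with roots I_D = 2.32 or 5.84 mA.
The root I_D = 5.84 mA gives V_GS = -1.35 V ≤ V_t, so take I_D = 2.32 mA.
Then V_GS = 2.17 V and V_DS = V_DD − I_D(R_D+R_S) = 16 − 2.32×1.56 = 12.4 V.
Saturation requires V_DS ≥ V_GS − V_t = 1.36 V; 12.4 ≥ 1.36 ✓.

I_D ≈ 2.3 mA, V_DS ≈ 12 V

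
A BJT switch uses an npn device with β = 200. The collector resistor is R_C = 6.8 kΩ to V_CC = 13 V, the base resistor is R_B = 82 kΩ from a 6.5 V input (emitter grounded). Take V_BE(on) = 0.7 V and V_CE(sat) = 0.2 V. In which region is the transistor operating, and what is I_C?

Assume active: I_B = (6.5 − 0.7)/82 = 0.0707 mA, giving I_C = β·I_B = 14.1 mA.
But then V_CE = 13 − 14.1×6.8 = -83.2 V < V_CE(sat) = 0.2 V — impossible in the active region.
So the transistor is saturated. With V_CE = 0.2 V, I_C = (V_CC − 0.2)/R_C = 12.8/6.8 = 1.88 mA.
Check: β·I_B = 14.1 mA > I_C = 1.88 mA, confirming saturation.

saturation; I_C ≈ 1.9 mA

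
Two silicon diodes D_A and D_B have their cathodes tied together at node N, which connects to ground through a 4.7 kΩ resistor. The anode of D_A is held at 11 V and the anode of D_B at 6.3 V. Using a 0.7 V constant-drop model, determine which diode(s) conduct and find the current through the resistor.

Assume both conduct. Then node N would need to be at both 11−0.7 = 10.3 V and 6.3−0.7 = 5.6 V, which is impossible.
Assume only D_A conducts: V_N = 11 − 0.7 = 10.3 V, so I_R = 10.3/4.7 = 2.19 mA.
Check D_B: its anode-to-cathode voltage is 6.3 − 10.3 = -4 V < 0.7 V, so it is off. The assumption is consistent.

Only D_A conducts; I_R ≈ 2.2 mA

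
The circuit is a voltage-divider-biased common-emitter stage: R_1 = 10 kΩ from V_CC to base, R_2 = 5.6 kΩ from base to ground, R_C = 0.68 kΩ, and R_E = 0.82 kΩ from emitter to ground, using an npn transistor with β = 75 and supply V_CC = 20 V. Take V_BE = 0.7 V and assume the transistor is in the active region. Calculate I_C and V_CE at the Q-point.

Thevenize the base divider: V_Th = V_CC·R_2/(R_1+R_2) = 20×5.6/15.6 = 7.18 V, R_Th = R_1‖R_2 = 3.59 kΩ.
Base-emitter loop: V_Th = I_B·R_Th + V_BE + (β+1)I_B·R_E, so I_B = (7.18 − 0.7) / (3.59 + 76×0.82) = 0.0983 mA.
I_C = β·I_B = 75×0.0983 = 7.37 mA, and I_E = (β+1)I_B = 7.47 mA.
V_CE = V_CC − I_C·R_C − I_E·R_E = 20 − 7.37×0.68 − 7.47×0.82 = 8.86 V.
V_CE = 8.86 V > 0.2 V confirms active-region operation.

I_C ≈ 7.4 mA, V_CE ≈ 8.9 V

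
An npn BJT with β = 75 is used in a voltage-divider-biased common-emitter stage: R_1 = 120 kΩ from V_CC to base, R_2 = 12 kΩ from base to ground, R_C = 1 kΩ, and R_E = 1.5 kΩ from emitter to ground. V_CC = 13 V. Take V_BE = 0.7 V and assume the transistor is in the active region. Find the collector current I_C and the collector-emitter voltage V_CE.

Thevenize the base divider: V_Th = V_CC·R_2/(R_1+R_2) = 13×12/132 = 1.18 V, R_Th = R_1‖R_2 = 10.9 kΩ.
Base-emitter loop: V_Th = I_B·R_Th + V_BE + (β+1)I_B·R_E, so I_B = (1.18 − 0.7) / (10.9 + 76×1.5) = 0.00386 mA.
I_C = β·I_B = 75×0.00386 = 0.289 mA, and I_E = (β+1)I_B = 0.293 mA.
V_CE = V_CC − I_C·R_C − I_E·R_E = 13 − 0.289×1 − 0.293×1.5 = 12.3 V.
V_CE = 12.3 V > 0.2 V confirms active-region operation.

I_C ≈ 0.29 mA, V_CE ≈ 12 V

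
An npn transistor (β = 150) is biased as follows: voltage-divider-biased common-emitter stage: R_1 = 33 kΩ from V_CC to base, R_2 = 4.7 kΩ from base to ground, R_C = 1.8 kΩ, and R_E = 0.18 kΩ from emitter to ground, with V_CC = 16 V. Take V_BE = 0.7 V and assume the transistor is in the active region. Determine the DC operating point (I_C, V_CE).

Thevenize the base divider: V_Th = V_CC·R_2/(R_1+R_2) = 16×4.7/37.7 = 1.99 V, R_Th = R_1‖R_2 = 4.11 kΩ.
Base-emitter loop: V_Th = I_B·R_Th + V_BE + (β+1)I_B·R_E, so I_B = (1.99 − 0.7) / (4.11 + 151×0.18) = 0.0414 mA.
I_C = β·I_B = 150×0.0414 = 6.21 mA, and I_E = (β+1)I_B = 6.25 mA.
V_CE = V_CC − I_C·R_C − I_E·R_E = 16 − 6.21×1.8 − 6.25×0.18 = 3.71 V.
V_CE = 3.71 V > 0.2 V confirms active-region operation.

I_C ≈ 6.2 mA, V_CE ≈ 3.7 V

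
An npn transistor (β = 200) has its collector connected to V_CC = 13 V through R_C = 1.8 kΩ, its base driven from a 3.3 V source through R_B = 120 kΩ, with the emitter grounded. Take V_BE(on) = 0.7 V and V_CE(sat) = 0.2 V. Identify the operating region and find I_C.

Assume active. Base-emitter loop: I_B = (V_BB − V_BE)/R_B = (3.3 − 0.7)/120 = 0.0217 mA.
I_C = β·I_B = 200×0.0217 = 4.33 mA.
V_CE = V_CC − I_C·R_C = 13 − 4.33×1.8 = 5.2 V > V_CE(sat), so the active-region assumption holds.

active; I_C ≈ 4.3 mA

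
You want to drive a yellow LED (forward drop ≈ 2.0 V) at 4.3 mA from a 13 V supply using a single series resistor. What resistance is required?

R ≈ 2.6 kΩ

The resistor drops V_S − V_D = 13 − 2.0 = 11 V at 4.3 mA.
R = 11 V / 4.3 mA = 2.56 kΩ.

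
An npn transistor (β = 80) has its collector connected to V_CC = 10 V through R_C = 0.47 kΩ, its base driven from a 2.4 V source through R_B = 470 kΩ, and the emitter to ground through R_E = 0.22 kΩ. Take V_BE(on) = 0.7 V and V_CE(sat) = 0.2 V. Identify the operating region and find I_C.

Assume active. Base-emitter loop: I_B = (V_BB − V_BE)/(R_B + (β+1)R_E) = (2.4 − 0.7)/(470 + 81×0.22) = 0.00348 mA.
I_C = β·I_B = 80×0.00348 = 0.279 mA.
V_CE = V_CC − I_C·R_C − I_E·R_E = 10 − 0.279×0.47 − 0.282×0.22 = 9.81 V > V_CE(sat), so the active-region assumption holds.

active; I_C ≈ 0.28 mA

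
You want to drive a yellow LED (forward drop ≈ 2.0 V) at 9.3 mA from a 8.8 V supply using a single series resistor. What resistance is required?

The resistor drops V_S − V_D = 8.8 − 2.0 = 6.8 V at 9.3 mA.
R = 6.8 V / 9.3 mA = 0.731 kΩ.

R ≈ 0.73 kΩ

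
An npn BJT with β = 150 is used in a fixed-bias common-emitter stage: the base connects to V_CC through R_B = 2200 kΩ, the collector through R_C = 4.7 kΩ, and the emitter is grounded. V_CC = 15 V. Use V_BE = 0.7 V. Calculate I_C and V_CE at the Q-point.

I_C ≈ 0.98 mA, V_CE ≈ 10 V

Base loop: V_CC = I_B·R_B + V_BE, so I_B = (15 − 0.7)/2200 kΩ = 0.0065 mA.
In the active region I_C = β·I_B = 150 × 0.0065 = 0.975 mA.
Collector loop: V_CE = V_CC − I_C·R_C = 15 − 0.975×4.7 = 10.4 V.
Since V_CE = 10.4 V > V_CE(sat) ≈ 0.2 V, the transistor is in the active region as assumed.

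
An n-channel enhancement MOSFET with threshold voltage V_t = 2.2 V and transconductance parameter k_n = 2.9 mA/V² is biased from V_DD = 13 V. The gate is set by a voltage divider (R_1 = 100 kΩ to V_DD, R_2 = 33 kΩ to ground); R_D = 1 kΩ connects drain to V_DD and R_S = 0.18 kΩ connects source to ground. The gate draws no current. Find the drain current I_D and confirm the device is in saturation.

V_G = V_DD·R_2/(R_1+R_2) = 13×33/133 = 3.23 V.
Assume saturation: I_D = (k_n/2)(V_GS − V_t)² with V_GS = V_G − I_D·R_S = 3.23 − 0.18·I_D.
Substituting gives 0.047·I_D² − 1.54·I_D + 1.53 = 0, with roots I_D = 1.03 or 31.7 mA.
The root I_D = 31.7 mA gives V_GS = -2.47 V ≤ V_t, so take I_D = 1.03 mA.
Then V_GS = 3.04 V and V_DS = V_DD − I_D(R_D+R_S) = 13 − 1.03×1.18 = 11.8 V.
Saturation requires V_DS ≥ V_GS − V_t = 0.841 V; 11.8 ≥ 0.841 ✓.

I_D ≈ 1 mA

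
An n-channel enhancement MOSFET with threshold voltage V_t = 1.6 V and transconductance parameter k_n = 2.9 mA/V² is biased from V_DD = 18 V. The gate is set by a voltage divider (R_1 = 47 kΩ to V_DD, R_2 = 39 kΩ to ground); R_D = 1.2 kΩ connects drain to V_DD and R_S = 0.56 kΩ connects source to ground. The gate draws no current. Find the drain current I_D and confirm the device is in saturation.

V_G = V_DD·R_2/(R_1+R_2) = 18×39/86 = 8.16 V.
Assume saturation: I_D = (k_n/2)(V_GS − V_t)² with V_GS = V_G − I_D·R_S = 8.16 − 0.56·I_D.
Substituting gives 0.455·I_D² − 11.7·I_D + 62.5 = 0, with roots I_D = 7.62 or 18 mA.
The root I_D = 18 mA gives V_GS = -1.92 V ≤ V_t, so take I_D = 7.62 mA.
Then V_GS = 3.89 V and V_DS = V_DD − I_D(R_D+R_S) = 18 − 7.62×1.76 = 4.58 V.
Saturation requires V_DS ≥ V_GS − V_t = 2.29 V; 4.58 ≥ 2.29 ✓.

I_D ≈ 7.6 mA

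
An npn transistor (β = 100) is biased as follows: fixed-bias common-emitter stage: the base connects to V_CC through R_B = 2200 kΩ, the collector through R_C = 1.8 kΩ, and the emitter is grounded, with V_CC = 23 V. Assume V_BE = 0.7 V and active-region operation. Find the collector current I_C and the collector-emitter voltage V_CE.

I_C ≈ 1 mA, V_CE ≈ 21 V

Base loop: V_CC = I_B·R_B + V_BE, so I_B = (23 − 0.7)/2200 kΩ = 0.0101 mA.
In the active region I_C = β·I_B = 100 × 0.0101 = 1.01 mA.
Collector loop: V_CE = V_CC − I_C·R_C = 23 − 1.01×1.8 = 21.2 V.
Since V_CE = 21.2 V > V_CE(sat) ≈ 0.2 V, the transistor is in the active region as assumed.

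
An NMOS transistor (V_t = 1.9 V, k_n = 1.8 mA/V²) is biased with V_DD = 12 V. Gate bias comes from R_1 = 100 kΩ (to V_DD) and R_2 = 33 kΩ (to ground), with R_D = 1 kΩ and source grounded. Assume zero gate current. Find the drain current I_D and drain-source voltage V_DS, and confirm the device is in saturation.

V_G = V_DD·R_2/(R_1+R_2) = 12×33/133 = 2.98 V. With the source grounded, V_GS = V_G = 2.98 V.
Assume saturation: I_D = (k_n/2)(V_GS − V_t)² = (1.8/2)×(2.98 − 1.9)² = 0.9×1.08² = 1.04 mA.
V_DS = V_DD − I_D·R_D = 12 − 1.04×1 = 11 V.
Saturation requires V_DS ≥ V_GS − V_t = 1.08 V; 11 ≥ 1.08 ✓.

I_D ≈ 1 mA, V_DS ≈ 11 V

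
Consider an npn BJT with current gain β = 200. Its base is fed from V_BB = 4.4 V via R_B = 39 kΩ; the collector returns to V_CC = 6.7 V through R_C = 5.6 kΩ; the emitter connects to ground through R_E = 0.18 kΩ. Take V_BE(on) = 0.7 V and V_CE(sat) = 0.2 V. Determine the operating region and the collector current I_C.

Assume active: I_B = (4.4 − 0.7)/(39 + 201×0.18) = 0.0492 mA, I_C = β·I_B = 9.84 mA.
Then V_CE = 6.7 − 9.84×5.6 − 9.89×0.18 = -50.2 V < 0.2 V — the active assumption fails.
Re-solve with V_CE = 0.2 V. KCL at the emitter: V_E/R_E = (V_BB−0.7−V_E)/R_B + (V_CC−0.2−V_E)/R_C, giving V_E = 0.218 V.
I_C = (V_CC − 0.2 − V_E)/R_C = (6.5 − 0.218)/5.6 = 1.12 mA.
Check: I_B = (3.7 − 0.218)/39 = 0.0893 mA, and β·I_B = 17.9 mA > I_C, confirming saturation.

saturation; I_C ≈ 1.1 mA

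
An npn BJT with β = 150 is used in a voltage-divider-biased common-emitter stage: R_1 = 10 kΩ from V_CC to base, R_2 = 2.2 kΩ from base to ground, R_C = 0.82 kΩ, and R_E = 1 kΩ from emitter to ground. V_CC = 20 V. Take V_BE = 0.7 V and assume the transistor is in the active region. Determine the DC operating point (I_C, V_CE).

Thevenize the base divider: V_Th = V_CC·R_2/(R_1+R_2) = 20×2.2/12.2 = 3.61 V, R_Th = R_1‖R_2 = 1.8 kΩ.
Base-emitter loop: V_Th = I_B·R_Th + V_BE + (β+1)I_B·R_E, so I_B = (3.61 − 0.7) / (1.8 + 151×1) = 0.019 mA.
I_C = β·I_B = 150×0.019 = 2.85 mA, and I_E = (β+1)I_B = 2.87 mA.
V_CE = V_CC − I_C·R_C − I_E·R_E = 20 − 2.85×0.82 − 2.87×1 = 14.8 V.
V_CE = 14.8 V > 0.2 V confirms active-region operation.

I_C ≈ 2.9 mA, V_CE ≈ 15 V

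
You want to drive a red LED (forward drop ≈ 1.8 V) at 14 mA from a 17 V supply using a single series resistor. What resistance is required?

R ≈ 1.1 kΩ

The resistor drops V_S − V_D = 17 − 1.8 = 15.2 V at 14 mA.
R = 15.2 V / 14 mA = 1.09 kΩ.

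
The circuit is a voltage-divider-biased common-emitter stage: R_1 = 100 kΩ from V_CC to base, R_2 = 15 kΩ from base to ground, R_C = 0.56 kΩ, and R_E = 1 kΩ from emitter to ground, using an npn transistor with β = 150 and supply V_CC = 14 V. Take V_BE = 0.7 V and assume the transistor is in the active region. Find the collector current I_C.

I_C ≈ 1 mA

Thevenize the base divider: V_Th = V_CC·R_2/(R_1+R_2) = 14×15/115 = 1.83 V, R_Th = R_1‖R_2 = 13 kΩ.
Base-emitter loop: V_Th = I_B·R_Th + V_BE + (β+1)I_B·R_E, so I_B = (1.83 − 0.7) / (13 + 151×1) = 0.00686 mA.
I_C = β·I_B = 150×0.00686 = 1.03 mA, and I_E = (β+1)I_B = 1.04 mA.
V_CE = V_CC − I_C·R_C − I_E·R_E = 14 − 1.03×0.56 − 1.04×1 = 12.4 V.
V_CE = 12.4 V > 0.2 V confirms active-region operation.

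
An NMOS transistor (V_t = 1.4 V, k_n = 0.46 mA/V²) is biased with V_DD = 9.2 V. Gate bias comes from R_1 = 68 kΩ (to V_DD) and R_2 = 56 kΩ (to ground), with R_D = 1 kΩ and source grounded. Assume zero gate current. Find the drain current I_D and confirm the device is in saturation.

V_G = V_DD·R_2/(R_1+R_2) = 9.2×56/124 = 4.15 V. With the source grounded, V_GS = V_G = 4.15 V.
Assume saturation: I_D = (k_n/2)(V_GS − V_t)² = (0.46/2)×(4.15 − 1.4)² = 0.23×2.75² = 1.75 mA.
V_DS = V_DD − I_D·R_D = 9.2 − 1.75×1 = 7.45 V.
Saturation requires V_DS ≥ V_GS − V_t = 2.75 V; 7.45 ≥ 2.75 ✓.

I_D ≈ 1.7 mA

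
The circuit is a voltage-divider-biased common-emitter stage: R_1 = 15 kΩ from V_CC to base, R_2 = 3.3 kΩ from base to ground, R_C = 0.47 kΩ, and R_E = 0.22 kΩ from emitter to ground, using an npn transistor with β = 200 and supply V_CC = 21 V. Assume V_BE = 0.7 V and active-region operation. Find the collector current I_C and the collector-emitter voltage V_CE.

Thevenize the base divider: V_Th = V_CC·R_2/(R_1+R_2) = 21×3.3/18.3 = 3.79 V, R_Th = R_1‖R_2 = 2.7 kΩ.
Base-emitter loop: V_Th = I_B·R_Th + V_BE + (β+1)I_B·R_E, so I_B = (3.79 − 0.7) / (2.7 + 201×0.22) = 0.0658 mA.
I_C = β·I_B = 200×0.0658 = 13.2 mA, and I_E = (β+1)I_B = 13.2 mA.
V_CE = V_CC − I_C·R_C − I_E·R_E = 21 − 13.2×0.47 − 13.2×0.22 = 11.9 V.
V_CE = 11.9 V > 0.2 V confirms active-region operation.

I_C ≈ 13 mA, V_CE ≈ 12 V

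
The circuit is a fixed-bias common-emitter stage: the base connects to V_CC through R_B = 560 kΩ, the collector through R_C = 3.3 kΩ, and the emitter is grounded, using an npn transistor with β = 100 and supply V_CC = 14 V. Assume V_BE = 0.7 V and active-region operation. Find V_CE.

Base loop: V_CC = I_B·R_B + V_BE, so I_B = (14 − 0.7)/560 kΩ = 0.0238 mA.
In the active region I_C = β·I_B = 100 × 0.0238 = 2.38 mA.
Collector loop: V_CE = V_CC − I_C·R_C = 14 − 2.38×3.3 = 6.16 V.
Since V_CE = 6.16 V > V_CE(sat) ≈ 0.2 V, the transistor is in the active region as assumed.

V_CE ≈ 6.2 V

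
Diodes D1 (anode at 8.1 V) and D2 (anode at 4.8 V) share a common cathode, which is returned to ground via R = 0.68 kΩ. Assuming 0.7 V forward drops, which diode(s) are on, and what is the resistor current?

Assume both conduct. Then node N would need to be at both 8.1−0.7 = 7.4 V and 4.8−0.7 = 4.1 V, which is impossible.
Assume only D1 conducts: V_N = 8.1 − 0.7 = 7.4 V, so I_R = 7.4/0.68 = 10.9 mA.
Check D2: its anode-to-cathode voltage is 4.8 − 7.4 = -2.6 V < 0.7 V, so it is off. The assumption is consistent.

Only D1 conducts; I_R ≈ 11 mA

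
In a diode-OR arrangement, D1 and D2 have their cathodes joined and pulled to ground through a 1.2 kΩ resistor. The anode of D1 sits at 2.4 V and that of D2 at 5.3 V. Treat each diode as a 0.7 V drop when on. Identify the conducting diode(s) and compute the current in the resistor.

Assume both conduct. Then node N would need to be at both 2.4−0.7 = 1.7 V and 5.3−0.7 = 4.6 V, which is impossible.
Assume only D2 conducts: V_N = 5.3 − 0.7 = 4.6 V, so I_R = 4.6/1.2 = 3.83 mA.
Check D1: its anode-to-cathode voltage is 2.4 − 4.6 = -2.2 V < 0.7 V, so it is off. The assumption is consistent.

Only D2 conducts; I_R ≈ 3.8 mA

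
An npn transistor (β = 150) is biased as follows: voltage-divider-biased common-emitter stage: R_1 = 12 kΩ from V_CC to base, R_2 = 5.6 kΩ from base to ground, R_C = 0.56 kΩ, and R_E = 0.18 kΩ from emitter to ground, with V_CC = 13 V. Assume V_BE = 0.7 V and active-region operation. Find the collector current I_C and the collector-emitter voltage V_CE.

I_C ≈ 17 mA, V_CE ≈ 0.67 V

Thevenize the base divider: V_Th = V_CC·R_2/(R_1+R_2) = 13×5.6/17.6 = 4.14 V, R_Th = R_1‖R_2 = 3.82 kΩ.
Base-emitter loop: V_Th = I_B·R_Th + V_BE + (β+1)I_B·R_E, so I_B = (4.14 − 0.7) / (3.82 + 151×0.18) = 0.111 mA.
I_C = β·I_B = 150×0.111 = 16.6 mA, and I_E = (β+1)I_B = 16.7 mA.
V_CE = V_CC − I_C·R_C − I_E·R_E = 13 − 16.6×0.56 − 16.7×0.18 = 0.675 V.
V_CE = 0.675 V > 0.2 V confirms active-region operation.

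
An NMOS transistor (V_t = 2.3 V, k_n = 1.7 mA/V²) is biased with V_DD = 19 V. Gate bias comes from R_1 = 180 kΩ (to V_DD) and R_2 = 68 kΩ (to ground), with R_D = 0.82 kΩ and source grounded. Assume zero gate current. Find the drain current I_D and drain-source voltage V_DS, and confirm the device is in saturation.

V_G = V_DD·R_2/(R_1+R_2) = 19×68/248 = 5.21 V. With the source grounded, V_GS = V_G = 5.21 V.
Assume saturation: I_D = (k_n/2)(V_GS − V_t)² = (1.7/2)×(5.21 − 2.3)² = 0.85×2.91² = 7.2 mA.
V_DS = V_DD − I_D·R_D = 19 − 7.2×0.82 = 13.1 V.
Saturation requires V_DS ≥ V_GS − V_t = 2.91 V; 13.1 ≥ 2.91 ✓.

I_D ≈ 7.2 mA, V_DS ≈ 13 V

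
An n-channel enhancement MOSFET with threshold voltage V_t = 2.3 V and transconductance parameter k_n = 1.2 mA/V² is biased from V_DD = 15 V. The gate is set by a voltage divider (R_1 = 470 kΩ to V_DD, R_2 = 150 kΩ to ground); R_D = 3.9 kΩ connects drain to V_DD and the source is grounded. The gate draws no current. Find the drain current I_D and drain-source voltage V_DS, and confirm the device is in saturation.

I_D ≈ 1.1 mA, V_DS ≈ 11 V

V_G = V_DD·R_2/(R_1+R_2) = 15×150/620 = 3.63 V. With the source grounded, V_GS = V_G = 3.63 V.
Assume saturation: I_D = (k_n/2)(V_GS − V_t)² = (1.2/2)×(3.63 − 2.3)² = 0.6×1.33² = 1.06 mA.
V_DS = V_DD − I_D·R_D = 15 − 1.06×3.9 = 10.9 V.
Saturation requires V_DS ≥ V_GS − V_t = 1.33 V; 10.9 ≥ 1.33 ✓.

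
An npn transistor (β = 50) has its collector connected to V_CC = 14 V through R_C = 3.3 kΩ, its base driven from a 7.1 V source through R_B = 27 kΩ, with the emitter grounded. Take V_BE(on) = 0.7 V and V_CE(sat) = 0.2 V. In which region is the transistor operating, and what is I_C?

Assume active: I_B = (7.1 − 0.7)/27 = 0.237 mA, giving I_C = β·I_B = 11.9 mA.
But then V_CE = 14 − 11.9×3.3 = -25.1 V < V_CE(sat) = 0.2 V — impossible in the active region.
So the transistor is saturated. With V_CE = 0.2 V, I_C = (V_CC − 0.2)/R_C = 13.8/3.3 = 4.18 mA.
Check: β·I_B = 11.9 mA > I_C = 4.18 mA, confirming saturation.

saturation; I_C ≈ 4.2 mA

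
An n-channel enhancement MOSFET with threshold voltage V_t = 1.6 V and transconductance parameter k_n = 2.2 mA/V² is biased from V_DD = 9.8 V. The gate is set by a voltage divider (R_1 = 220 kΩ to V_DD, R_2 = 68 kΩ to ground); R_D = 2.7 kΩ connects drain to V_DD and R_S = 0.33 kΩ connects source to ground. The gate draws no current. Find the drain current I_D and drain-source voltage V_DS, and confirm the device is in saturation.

I_D ≈ 0.38 mA, V_DS ≈ 8.6 V

V_G = V_DD·R_2/(R_1+R_2) = 9.8×68/288 = 2.31 V.
Assume saturation: I_D = (k_n/2)(V_GS − V_t)² with V_GS = V_G − I_D·R_S = 2.31 − 0.33·I_D.
Substituting gives 0.12·I_D² − 1.52·I_D + 0.561 = 0, with roots I_D = 0.381 or 12.3 mA.
The root I_D = 12.3 mA gives V_GS = -1.74 V ≤ V_t, so take I_D = 0.381 mA.
Then V_GS = 2.19 V and V_DS = V_DD − I_D(R_D+R_S) = 9.8 − 0.381×3.03 = 8.65 V.
Saturation requires V_DS ≥ V_GS − V_t = 0.588 V; 8.65 ≥ 0.588 ✓.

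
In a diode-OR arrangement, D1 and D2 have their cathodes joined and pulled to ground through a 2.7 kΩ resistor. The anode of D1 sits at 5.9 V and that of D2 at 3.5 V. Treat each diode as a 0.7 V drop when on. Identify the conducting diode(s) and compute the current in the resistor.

Only D1 conducts; I_R ≈ 1.9 mA

Assume both conduct. Then node N would need to be at both 5.9−0.7 = 5.2 V and 3.5−0.7 = 2.8 V, which is impossible.
Assume only D1 conducts: V_N = 5.9 − 0.7 = 5.2 V, so I_R = 5.2/2.7 = 1.93 mA.
Check D2: its anode-to-cathode voltage is 3.5 − 5.2 = -1.7 V < 0.7 V, so it is off. The assumption is consistent.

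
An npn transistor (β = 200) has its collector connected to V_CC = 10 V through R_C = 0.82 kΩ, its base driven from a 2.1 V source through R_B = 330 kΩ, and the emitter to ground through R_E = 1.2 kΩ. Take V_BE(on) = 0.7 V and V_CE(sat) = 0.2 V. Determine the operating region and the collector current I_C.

Assume active. Base-emitter loop: I_B = (V_BB − V_BE)/(R_B + (β+1)R_E) = (2.1 − 0.7)/(330 + 201×1.2) = 0.00245 mA.
I_C = β·I_B = 200×0.00245 = 0.49 mA.
V_CE = V_CC − I_C·R_C − I_E·R_E = 10 − 0.49×0.82 − 0.493×1.2 = 9.01 V > V_CE(sat), so the active-region assumption holds.

active; I_C ≈ 0.49 mA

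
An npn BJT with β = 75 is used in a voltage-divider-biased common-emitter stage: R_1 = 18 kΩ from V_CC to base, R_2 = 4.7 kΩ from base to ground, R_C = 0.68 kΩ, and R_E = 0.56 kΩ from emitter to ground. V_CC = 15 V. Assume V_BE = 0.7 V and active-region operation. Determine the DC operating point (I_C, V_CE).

Thevenize the base divider: V_Th = V_CC·R_2/(R_1+R_2) = 15×4.7/22.7 = 3.11 V, R_Th = R_1‖R_2 = 3.73 kΩ.
Base-emitter loop: V_Th = I_B·R_Th + V_BE + (β+1)I_B·R_E, so I_B = (3.11 − 0.7) / (3.73 + 76×0.56) = 0.052 mA.
I_C = β·I_B = 75×0.052 = 3.9 mA, and I_E = (β+1)I_B = 3.95 mA.
V_CE = V_CC − I_C·R_C − I_E·R_E = 15 − 3.9×0.68 − 3.95×0.56 = 10.1 V.
V_CE = 10.1 V > 0.2 V confirms active-region operation.

I_C ≈ 3.9 mA, V_CE ≈ 10 V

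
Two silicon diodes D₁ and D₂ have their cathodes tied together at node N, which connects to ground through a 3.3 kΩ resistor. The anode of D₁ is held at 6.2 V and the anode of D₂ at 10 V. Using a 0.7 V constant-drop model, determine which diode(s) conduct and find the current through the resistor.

Only D₂ conducts; I_R ≈ 2.8 mA

Assume both conduct. Then node N would need to be at both 6.2−0.7 = 5.5 V and 10−0.7 = 9.3 V, which is impossible.
Assume only D₂ conducts: V_N = 10 − 0.7 = 9.3 V, so I_R = 9.3/3.3 = 2.82 mA.
Check D₁: its anode-to-cathode voltage is 6.2 − 9.3 = -3.1 V < 0.7 V, so it is off. The assumption is consistent.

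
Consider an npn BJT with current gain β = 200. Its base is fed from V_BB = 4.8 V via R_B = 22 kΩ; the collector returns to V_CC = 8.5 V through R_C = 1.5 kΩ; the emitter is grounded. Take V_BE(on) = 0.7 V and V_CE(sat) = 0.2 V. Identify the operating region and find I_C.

saturation; I_C ≈ 5.5 mA

Assume active: I_B = (4.8 − 0.7)/22 = 0.186 mA, giving I_C = β·I_B = 37.3 mA.
But then V_CE = 8.5 − 37.3×1.5 = -47.4 V < V_CE(sat) = 0.2 V — impossible in the active region.
So the transistor is saturated. With V_CE = 0.2 V, I_C = (V_CC − 0.2)/R_C = 8.3/1.5 = 5.53 mA.
Check: β·I_B = 37.3 mA > I_C = 5.53 mA, confirming saturation.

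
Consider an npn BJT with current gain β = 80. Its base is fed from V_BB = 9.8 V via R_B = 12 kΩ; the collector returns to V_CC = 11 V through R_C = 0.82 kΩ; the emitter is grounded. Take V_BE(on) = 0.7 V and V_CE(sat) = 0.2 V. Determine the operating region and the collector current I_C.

saturation; I_C ≈ 13 mA

Assume active: I_B = (9.8 − 0.7)/12 = 0.758 mA, giving I_C = β·I_B = 60.7 mA.
But then V_CE = 11 − 60.7×0.82 = -38.7 V < V_CE(sat) = 0.2 V — impossible in the active region.
So the transistor is saturated. With V_CE = 0.2 V, I_C = (V_CC − 0.2)/R_C = 10.8/0.82 = 13.2 mA.
Check: β·I_B = 60.7 mA > I_C = 13.2 mA, confirming saturation.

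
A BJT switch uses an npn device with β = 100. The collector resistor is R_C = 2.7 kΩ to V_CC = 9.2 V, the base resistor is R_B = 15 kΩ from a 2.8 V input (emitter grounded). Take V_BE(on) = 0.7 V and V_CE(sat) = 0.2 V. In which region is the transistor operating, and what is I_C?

Assume active: I_B = (2.8 − 0.7)/15 = 0.14 mA, giving I_C = β·I_B = 14 mA.
But then V_CE = 9.2 − 14×2.7 = -28.6 V < V_CE(sat) = 0.2 V — impossible in the active region.
So the transistor is saturated. With V_CE = 0.2 V, I_C = (V_CC − 0.2)/R_C = 9/2.7 = 3.33 mA.
Check: β·I_B = 14 mA > I_C = 3.33 mA, confirming saturation.

saturation; I_C ≈ 3.3 mA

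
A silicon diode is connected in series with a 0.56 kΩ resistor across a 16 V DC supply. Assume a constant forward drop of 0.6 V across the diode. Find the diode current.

I ≈ 27 mA

KVL around the loop: 16 = V_D + I·R = 0.6 + I × 0.56 kΩ.
So I = (16 − 0.6) / 0.56 kΩ = 15.4 / 0.56 = 27.5 mA.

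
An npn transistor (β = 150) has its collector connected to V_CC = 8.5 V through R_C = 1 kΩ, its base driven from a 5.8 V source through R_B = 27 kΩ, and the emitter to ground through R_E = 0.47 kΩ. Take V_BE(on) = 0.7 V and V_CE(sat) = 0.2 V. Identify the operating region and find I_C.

Assume active: I_B = (5.8 − 0.7)/(27 + 151×0.47) = 0.0521 mA, I_C = β·I_B = 7.81 mA.
Then V_CE = 8.5 − 7.81×1 − 7.86×0.47 = -3 V < 0.2 V — the active assumption fails.
Re-solve with V_CE = 0.2 V. KCL at the emitter: V_E/R_E = (V_BB−0.7−V_E)/R_B + (V_CC−0.2−V_E)/R_C, giving V_E = 2.68 V.
I_C = (V_CC − 0.2 − V_E)/R_C = (8.3 − 2.68)/1 = 5.62 mA.
Check: I_B = (5.1 − 2.68)/27 = 0.0895 mA, and β·I_B = 13.4 mA > I_C, confirming saturation.

saturation; I_C ≈ 5.6 mA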